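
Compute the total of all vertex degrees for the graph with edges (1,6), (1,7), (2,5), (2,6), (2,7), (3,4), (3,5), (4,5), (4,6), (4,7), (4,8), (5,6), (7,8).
26 (handshake: sum of degrees = 2|E| = 2 x 13 = 26)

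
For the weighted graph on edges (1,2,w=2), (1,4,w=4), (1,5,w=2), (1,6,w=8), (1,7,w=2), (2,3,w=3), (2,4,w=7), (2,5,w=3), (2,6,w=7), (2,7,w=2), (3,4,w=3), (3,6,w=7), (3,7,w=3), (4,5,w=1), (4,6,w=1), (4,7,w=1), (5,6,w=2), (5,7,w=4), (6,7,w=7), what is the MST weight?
10 (MST edges: (1,2,w=2), (1,5,w=2), (2,3,w=3), (4,5,w=1), (4,6,w=1), (4,7,w=1); sum of weights 2 + 2 + 3 + 1 + 1 + 1 = 10)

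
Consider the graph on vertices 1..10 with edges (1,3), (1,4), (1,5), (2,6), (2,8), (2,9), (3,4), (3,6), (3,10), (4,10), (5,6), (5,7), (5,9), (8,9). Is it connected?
Yes (BFS from 1 visits [1, 3, 4, 5, 6, 10, 7, 9, 2, 8] — all 10 vertices reached)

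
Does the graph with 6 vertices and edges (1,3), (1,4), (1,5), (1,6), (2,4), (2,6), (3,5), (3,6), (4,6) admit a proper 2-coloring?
No (odd cycle of length 3: 4 -> 1 -> 6 -> 4)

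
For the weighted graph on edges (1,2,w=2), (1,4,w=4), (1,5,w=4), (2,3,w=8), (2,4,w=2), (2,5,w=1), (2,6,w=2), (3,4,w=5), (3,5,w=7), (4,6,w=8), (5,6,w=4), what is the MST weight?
12 (MST edges: (1,2,w=2), (2,4,w=2), (2,5,w=1), (2,6,w=2), (3,4,w=5); sum of weights 2 + 2 + 1 + 2 + 5 = 12)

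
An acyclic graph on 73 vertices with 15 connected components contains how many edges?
58 (Each of the 15 component trees on V_i vertices has V_i - 1 edges; summing gives V - C = 73 - 15 = 58)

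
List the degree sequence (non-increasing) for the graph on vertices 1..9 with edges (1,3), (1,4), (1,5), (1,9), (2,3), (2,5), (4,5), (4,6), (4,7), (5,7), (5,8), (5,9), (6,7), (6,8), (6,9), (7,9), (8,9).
[6, 5, 4, 4, 4, 4, 3, 2, 2] (degrees: deg(1)=4, deg(2)=2, deg(3)=2, deg(4)=4, deg(5)=6, deg(6)=4, deg(7)=4, deg(8)=3, deg(9)=5)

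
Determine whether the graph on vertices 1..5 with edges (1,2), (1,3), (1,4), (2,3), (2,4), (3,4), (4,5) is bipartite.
No (odd cycle of length 3: 4 -> 1 -> 3 -> 4)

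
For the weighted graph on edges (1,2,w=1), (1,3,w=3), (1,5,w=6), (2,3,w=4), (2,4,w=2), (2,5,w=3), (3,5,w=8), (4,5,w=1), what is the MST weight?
7 (MST edges: (1,2,w=1), (1,3,w=3), (2,4,w=2), (4,5,w=1); sum of weights 1 + 3 + 2 + 1 = 7)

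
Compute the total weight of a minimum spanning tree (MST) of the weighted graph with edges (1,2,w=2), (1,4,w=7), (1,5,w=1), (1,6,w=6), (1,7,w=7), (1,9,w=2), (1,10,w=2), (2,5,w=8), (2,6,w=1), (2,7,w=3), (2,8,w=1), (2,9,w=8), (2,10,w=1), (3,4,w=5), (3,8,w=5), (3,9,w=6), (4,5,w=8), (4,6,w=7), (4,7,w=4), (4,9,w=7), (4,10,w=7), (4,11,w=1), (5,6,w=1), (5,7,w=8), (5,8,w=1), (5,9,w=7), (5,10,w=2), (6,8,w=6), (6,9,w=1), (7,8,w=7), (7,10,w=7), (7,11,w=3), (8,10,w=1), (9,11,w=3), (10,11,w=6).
18 (MST edges: (1,5,w=1), (2,6,w=1), (2,7,w=3), (2,8,w=1), (2,10,w=1), (3,8,w=5), (4,11,w=1), (5,6,w=1), (6,9,w=1), (7,11,w=3); sum of weights 1 + 1 + 3 + 1 + 1 + 5 + 1 + 1 + 1 + 3 = 18)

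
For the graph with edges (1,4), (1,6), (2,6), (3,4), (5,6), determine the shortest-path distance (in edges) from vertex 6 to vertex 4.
2 (path: 6 -> 1 -> 4, 2 edges)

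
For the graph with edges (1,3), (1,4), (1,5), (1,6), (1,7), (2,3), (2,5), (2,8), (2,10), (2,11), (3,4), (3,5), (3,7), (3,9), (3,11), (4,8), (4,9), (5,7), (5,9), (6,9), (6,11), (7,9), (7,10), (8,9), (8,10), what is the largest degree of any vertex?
7 (attained at vertex 3)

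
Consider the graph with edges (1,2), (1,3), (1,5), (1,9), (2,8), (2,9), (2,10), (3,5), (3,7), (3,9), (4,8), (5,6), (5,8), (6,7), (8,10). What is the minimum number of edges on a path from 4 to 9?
3 (path: 4 -> 8 -> 2 -> 9, 3 edges)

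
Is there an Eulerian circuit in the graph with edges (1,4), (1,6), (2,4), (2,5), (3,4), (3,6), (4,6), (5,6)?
Yes (the graph is connected and all 6 vertices have even degree)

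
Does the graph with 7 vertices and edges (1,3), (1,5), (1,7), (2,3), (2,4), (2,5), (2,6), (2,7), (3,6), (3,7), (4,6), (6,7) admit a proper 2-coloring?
No (odd cycle of length 3: 3 -> 1 -> 7 -> 3)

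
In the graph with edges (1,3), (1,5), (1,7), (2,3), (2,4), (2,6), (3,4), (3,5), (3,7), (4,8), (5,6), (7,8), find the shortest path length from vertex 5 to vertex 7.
2 (path: 5 -> 3 -> 7, 2 edges)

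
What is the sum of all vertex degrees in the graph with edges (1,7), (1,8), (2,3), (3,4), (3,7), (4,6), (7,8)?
14 (handshake: sum of degrees = 2|E| = 2 x 7 = 14)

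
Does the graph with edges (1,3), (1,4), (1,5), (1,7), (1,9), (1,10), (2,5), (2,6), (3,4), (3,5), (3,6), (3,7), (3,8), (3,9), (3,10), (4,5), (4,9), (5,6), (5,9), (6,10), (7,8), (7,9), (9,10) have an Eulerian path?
Yes — and in fact it has an Eulerian circuit (the graph is connected and all 10 vertices have even degree)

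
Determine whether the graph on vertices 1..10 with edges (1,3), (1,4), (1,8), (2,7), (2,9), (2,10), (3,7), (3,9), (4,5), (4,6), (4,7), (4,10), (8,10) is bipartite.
Yes. Partition: {1, 5, 6, 7, 9, 10}, {2, 3, 4, 8}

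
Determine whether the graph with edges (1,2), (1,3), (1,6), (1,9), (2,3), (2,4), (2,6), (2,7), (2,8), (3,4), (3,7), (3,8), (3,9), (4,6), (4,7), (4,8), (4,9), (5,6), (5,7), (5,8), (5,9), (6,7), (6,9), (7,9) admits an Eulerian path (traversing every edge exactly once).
Yes — and in fact it has an Eulerian circuit (the graph is connected and all 9 vertices have even degree)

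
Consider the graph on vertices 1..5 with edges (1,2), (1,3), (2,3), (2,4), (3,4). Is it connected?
No, it has 2 components: {1, 2, 3, 4}, {5}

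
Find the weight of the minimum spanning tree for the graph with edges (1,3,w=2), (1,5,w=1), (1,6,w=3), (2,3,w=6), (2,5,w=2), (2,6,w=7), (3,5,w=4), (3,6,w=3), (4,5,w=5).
13 (MST edges: (1,3,w=2), (1,5,w=1), (1,6,w=3), (2,5,w=2), (4,5,w=5); sum of weights 2 + 1 + 3 + 2 + 5 = 13)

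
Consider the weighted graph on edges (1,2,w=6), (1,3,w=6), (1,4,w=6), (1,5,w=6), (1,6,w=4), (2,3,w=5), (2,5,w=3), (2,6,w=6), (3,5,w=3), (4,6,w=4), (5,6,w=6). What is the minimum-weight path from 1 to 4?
6 (path: 1 -> 4; weights 6 = 6)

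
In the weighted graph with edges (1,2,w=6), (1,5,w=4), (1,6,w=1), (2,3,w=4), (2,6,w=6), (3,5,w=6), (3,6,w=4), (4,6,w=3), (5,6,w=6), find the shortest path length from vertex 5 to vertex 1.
4 (path: 5 -> 1; weights 4 = 4)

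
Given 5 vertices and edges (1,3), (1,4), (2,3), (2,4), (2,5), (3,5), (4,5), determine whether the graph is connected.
Yes (BFS from 1 visits [1, 3, 4, 2, 5] — all 5 vertices reached)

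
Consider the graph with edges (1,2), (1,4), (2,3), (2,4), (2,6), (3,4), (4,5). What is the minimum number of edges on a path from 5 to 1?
2 (path: 5 -> 4 -> 1, 2 edges)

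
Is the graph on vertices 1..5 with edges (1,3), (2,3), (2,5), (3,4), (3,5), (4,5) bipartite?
No (odd cycle of length 3: 4 -> 3 -> 5 -> 4)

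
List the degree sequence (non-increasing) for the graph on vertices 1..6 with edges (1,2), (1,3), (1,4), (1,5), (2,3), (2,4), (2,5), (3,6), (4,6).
[4, 4, 3, 3, 2, 2] (degrees: deg(1)=4, deg(2)=4, deg(3)=3, deg(4)=3, deg(5)=2, deg(6)=2)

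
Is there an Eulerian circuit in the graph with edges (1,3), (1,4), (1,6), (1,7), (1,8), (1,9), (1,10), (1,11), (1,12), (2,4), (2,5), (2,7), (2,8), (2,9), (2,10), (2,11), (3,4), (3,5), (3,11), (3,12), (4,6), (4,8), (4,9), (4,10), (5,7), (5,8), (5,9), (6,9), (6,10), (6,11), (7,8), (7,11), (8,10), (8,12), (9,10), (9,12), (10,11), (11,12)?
No (12 vertices have odd degree: {1, 2, 3, 4, 5, 6, 7, 8, 9, 10, 11, 12}; Eulerian circuit requires 0)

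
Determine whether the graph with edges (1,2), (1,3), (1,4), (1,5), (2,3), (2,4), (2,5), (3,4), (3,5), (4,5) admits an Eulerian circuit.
Yes (the graph is connected and all 5 vertices have even degree)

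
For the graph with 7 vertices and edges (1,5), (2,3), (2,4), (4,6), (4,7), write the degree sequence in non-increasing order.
[3, 2, 1, 1, 1, 1, 1] (degrees: deg(1)=1, deg(2)=2, deg(3)=1, deg(4)=3, deg(5)=1, deg(6)=1, deg(7)=1)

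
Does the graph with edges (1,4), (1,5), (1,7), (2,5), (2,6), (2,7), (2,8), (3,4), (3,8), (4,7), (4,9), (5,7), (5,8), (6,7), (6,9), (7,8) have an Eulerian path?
Yes (the graph is connected and exactly 2 vertices have odd degree: {1, 6}; any Eulerian path must start and end at those)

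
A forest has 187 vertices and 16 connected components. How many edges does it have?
171 (Each of the 16 component trees on V_i vertices has V_i - 1 edges; summing gives V - C = 187 - 16 = 171)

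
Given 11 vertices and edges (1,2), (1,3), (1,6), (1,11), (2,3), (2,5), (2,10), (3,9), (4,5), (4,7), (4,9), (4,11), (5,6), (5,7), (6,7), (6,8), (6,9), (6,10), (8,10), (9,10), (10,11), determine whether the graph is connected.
Yes (BFS from 1 visits [1, 2, 3, 6, 11, 5, 10, 9, 7, 8, 4] — all 11 vertices reached)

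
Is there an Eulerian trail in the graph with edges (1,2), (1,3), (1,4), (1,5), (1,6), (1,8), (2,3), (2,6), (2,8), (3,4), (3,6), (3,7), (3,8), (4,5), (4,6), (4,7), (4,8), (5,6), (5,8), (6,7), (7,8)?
Yes — and in fact it has an Eulerian circuit (the graph is connected and all 8 vertices have even degree)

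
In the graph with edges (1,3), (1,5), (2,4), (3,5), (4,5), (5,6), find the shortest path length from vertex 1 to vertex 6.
2 (path: 1 -> 5 -> 6, 2 edges)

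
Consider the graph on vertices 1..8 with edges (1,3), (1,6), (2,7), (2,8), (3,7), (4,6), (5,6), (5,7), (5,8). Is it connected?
Yes (BFS from 1 visits [1, 3, 6, 7, 4, 5, 2, 8] — all 8 vertices reached)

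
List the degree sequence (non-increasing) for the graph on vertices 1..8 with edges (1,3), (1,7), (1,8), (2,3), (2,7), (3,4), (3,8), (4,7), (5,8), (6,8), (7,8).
[5, 4, 4, 3, 2, 2, 1, 1] (degrees: deg(1)=3, deg(2)=2, deg(3)=4, deg(4)=2, deg(5)=1, deg(6)=1, deg(7)=4, deg(8)=5)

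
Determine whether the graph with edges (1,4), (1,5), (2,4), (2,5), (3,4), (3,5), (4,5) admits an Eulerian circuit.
Yes (the graph is connected and all 5 vertices have even degree)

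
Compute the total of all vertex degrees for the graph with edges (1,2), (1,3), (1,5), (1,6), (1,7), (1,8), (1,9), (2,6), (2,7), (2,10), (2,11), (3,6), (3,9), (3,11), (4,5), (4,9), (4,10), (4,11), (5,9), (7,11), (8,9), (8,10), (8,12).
46 (handshake: sum of degrees = 2|E| = 2 x 23 = 46)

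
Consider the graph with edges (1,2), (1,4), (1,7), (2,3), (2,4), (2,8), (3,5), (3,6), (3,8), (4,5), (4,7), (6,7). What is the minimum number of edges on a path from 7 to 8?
3 (path: 7 -> 6 -> 3 -> 8, 3 edges)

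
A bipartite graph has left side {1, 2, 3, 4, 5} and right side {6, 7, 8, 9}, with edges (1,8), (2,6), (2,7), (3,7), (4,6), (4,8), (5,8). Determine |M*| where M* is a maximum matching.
3 (matching: (1,8), (2,7), (4,6); upper bound min(|L|,|R|) = min(5,4) = 4)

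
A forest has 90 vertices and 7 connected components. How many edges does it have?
83 (Each of the 7 component trees on V_i vertices has V_i - 1 edges; summing gives V - C = 90 - 7 = 83)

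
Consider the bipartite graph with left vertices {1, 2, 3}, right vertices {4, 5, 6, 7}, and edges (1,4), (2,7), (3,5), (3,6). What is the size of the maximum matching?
3 (matching: (1,4), (2,7), (3,6); upper bound min(|L|,|R|) = min(3,4) = 3)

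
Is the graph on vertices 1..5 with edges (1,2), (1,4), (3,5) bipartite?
Yes. Partition: {1, 3}, {2, 4, 5}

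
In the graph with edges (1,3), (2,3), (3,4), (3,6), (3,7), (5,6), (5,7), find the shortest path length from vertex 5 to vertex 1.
3 (path: 5 -> 7 -> 3 -> 1, 3 edges)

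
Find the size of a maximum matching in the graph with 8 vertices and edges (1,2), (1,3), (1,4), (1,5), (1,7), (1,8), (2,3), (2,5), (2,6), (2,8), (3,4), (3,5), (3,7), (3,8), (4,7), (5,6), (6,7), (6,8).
4 (matching: (1,5), (2,3), (4,7), (6,8); upper bound floor(n/2) = floor(8/2) = 4)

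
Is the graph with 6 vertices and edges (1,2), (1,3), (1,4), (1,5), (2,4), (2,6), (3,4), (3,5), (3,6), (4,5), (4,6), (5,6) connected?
Yes (BFS from 1 visits [1, 2, 3, 4, 5, 6] — all 6 vertices reached)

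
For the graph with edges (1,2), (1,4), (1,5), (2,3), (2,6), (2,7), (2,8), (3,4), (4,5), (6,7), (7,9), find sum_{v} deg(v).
22 (handshake: sum of degrees = 2|E| = 2 x 11 = 22)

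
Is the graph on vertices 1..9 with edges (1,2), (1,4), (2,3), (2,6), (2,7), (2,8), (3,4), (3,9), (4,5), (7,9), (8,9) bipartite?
Yes. Partition: {1, 3, 5, 6, 7, 8}, {2, 4, 9}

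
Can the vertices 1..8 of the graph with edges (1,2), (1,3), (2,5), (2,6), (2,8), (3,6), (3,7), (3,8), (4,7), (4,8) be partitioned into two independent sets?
Yes. Partition: {1, 5, 6, 7, 8}, {2, 3, 4}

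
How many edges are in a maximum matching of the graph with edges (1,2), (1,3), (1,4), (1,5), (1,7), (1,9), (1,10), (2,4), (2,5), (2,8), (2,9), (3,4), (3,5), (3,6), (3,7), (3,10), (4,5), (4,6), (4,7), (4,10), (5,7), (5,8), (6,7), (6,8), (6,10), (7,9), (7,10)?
5 (matching: (1,9), (2,8), (3,6), (4,5), (7,10); upper bound floor(n/2) = floor(10/2) = 5)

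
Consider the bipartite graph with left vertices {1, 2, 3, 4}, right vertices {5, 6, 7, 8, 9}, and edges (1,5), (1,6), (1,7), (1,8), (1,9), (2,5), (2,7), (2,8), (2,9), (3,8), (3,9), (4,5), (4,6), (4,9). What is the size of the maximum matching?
4 (matching: (1,9), (2,7), (3,8), (4,6); upper bound min(|L|,|R|) = min(4,5) = 4)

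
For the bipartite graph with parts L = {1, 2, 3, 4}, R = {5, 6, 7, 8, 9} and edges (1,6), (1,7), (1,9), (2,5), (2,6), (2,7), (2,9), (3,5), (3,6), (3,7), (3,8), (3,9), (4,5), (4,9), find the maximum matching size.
4 (matching: (1,6), (2,7), (3,8), (4,9); upper bound min(|L|,|R|) = min(4,5) = 4)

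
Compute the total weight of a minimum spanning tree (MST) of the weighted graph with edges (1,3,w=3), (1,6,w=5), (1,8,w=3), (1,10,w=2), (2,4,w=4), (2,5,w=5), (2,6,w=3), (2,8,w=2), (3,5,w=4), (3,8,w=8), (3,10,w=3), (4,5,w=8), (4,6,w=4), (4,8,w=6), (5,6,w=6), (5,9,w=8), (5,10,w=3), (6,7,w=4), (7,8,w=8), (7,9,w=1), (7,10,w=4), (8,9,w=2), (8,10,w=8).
23 (MST edges: (1,3,w=3), (1,8,w=3), (1,10,w=2), (2,4,w=4), (2,6,w=3), (2,8,w=2), (5,10,w=3), (7,9,w=1), (8,9,w=2); sum of weights 3 + 3 + 2 + 4 + 3 + 2 + 3 + 1 + 2 = 23)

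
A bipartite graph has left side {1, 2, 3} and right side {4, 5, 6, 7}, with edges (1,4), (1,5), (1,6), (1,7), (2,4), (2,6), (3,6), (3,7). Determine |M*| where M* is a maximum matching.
3 (matching: (1,5), (2,6), (3,7); upper bound min(|L|,|R|) = min(3,4) = 3)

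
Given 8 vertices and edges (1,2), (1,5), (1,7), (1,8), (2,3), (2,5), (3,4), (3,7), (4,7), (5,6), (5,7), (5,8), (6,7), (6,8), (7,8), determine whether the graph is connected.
Yes (BFS from 1 visits [1, 2, 5, 7, 8, 3, 6, 4] — all 8 vertices reached)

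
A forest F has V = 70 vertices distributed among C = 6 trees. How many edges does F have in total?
64 (Each of the 6 component trees on V_i vertices has V_i - 1 edges; summing gives V - C = 70 - 6 = 64)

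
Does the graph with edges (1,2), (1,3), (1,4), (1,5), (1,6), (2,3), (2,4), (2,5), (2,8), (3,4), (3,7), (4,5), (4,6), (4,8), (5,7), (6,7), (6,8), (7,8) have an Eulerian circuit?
No (2 vertices have odd degree: {1, 2}; Eulerian circuit requires 0)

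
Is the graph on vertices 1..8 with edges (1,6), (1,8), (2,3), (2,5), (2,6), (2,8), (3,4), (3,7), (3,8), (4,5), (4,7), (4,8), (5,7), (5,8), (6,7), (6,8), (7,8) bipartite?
No (odd cycle of length 3: 6 -> 1 -> 8 -> 6)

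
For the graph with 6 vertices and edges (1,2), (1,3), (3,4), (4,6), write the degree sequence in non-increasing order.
[2, 2, 2, 1, 1, 0] (degrees: deg(1)=2, deg(2)=1, deg(3)=2, deg(4)=2, deg(5)=0, deg(6)=1)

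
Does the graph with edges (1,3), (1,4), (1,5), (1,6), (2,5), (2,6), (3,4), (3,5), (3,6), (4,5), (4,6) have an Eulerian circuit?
Yes (the graph is connected and all 6 vertices have even degree)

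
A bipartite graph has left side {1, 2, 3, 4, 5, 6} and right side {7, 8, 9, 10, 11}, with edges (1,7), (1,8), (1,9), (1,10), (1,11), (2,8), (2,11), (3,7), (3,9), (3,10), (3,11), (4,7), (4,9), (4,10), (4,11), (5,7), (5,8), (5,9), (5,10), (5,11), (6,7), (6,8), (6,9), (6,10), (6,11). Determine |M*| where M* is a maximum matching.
5 (matching: (1,11), (2,8), (3,10), (4,9), (5,7); upper bound min(|L|,|R|) = min(6,5) = 5)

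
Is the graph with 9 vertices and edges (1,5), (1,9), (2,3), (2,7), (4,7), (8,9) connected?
No, it has 3 components: {1, 5, 8, 9}, {2, 3, 4, 7}, {6}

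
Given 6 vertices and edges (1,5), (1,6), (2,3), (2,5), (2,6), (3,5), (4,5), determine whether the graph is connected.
Yes (BFS from 1 visits [1, 5, 6, 2, 3, 4] — all 6 vertices reached)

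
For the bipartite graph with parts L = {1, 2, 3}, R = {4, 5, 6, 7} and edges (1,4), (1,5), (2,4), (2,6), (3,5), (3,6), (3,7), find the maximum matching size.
3 (matching: (1,5), (2,6), (3,7); upper bound min(|L|,|R|) = min(3,4) = 3)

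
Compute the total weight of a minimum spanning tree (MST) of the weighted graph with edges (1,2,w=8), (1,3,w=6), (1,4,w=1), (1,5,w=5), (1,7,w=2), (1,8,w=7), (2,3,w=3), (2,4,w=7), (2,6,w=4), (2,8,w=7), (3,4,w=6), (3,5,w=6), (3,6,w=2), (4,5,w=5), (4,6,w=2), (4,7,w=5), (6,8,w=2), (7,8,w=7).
17 (MST edges: (1,4,w=1), (1,5,w=5), (1,7,w=2), (2,3,w=3), (3,6,w=2), (4,6,w=2), (6,8,w=2); sum of weights 1 + 5 + 2 + 3 + 2 + 2 + 2 = 17)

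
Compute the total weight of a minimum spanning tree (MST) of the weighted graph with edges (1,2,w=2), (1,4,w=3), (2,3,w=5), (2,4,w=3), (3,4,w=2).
7 (MST edges: (1,2,w=2), (1,4,w=3), (3,4,w=2); sum of weights 2 + 3 + 2 = 7)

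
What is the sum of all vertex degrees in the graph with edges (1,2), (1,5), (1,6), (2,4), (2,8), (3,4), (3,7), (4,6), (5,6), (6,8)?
20 (handshake: sum of degrees = 2|E| = 2 x 10 = 20)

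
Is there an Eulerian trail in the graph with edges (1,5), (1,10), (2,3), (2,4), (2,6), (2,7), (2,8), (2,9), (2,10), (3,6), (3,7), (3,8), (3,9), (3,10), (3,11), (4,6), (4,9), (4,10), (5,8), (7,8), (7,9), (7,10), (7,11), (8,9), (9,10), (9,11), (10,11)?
No (6 vertices have odd degree: {2, 3, 6, 8, 9, 10}; Eulerian path requires 0 or 2)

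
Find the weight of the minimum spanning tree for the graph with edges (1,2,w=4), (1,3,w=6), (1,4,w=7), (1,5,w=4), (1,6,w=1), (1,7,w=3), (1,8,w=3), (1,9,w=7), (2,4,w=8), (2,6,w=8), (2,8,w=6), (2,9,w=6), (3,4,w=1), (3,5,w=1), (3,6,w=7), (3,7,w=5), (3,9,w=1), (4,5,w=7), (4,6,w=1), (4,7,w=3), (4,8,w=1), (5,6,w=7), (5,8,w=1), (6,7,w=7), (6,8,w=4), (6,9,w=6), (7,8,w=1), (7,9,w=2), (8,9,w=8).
11 (MST edges: (1,2,w=4), (1,6,w=1), (3,4,w=1), (3,5,w=1), (3,9,w=1), (4,6,w=1), (4,8,w=1), (7,8,w=1); sum of weights 4 + 1 + 1 + 1 + 1 + 1 + 1 + 1 = 11)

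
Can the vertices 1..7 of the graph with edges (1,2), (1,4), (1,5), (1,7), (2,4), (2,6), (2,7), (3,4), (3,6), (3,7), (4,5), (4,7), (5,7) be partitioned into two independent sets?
No (odd cycle of length 3: 2 -> 1 -> 7 -> 2)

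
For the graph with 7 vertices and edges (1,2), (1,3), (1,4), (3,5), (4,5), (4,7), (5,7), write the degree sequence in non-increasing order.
[3, 3, 3, 2, 2, 1, 0] (degrees: deg(1)=3, deg(2)=1, deg(3)=2, deg(4)=3, deg(5)=3, deg(6)=0, deg(7)=2)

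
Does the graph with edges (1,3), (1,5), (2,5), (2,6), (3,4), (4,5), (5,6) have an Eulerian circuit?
Yes (the graph is connected and all 6 vertices have even degree)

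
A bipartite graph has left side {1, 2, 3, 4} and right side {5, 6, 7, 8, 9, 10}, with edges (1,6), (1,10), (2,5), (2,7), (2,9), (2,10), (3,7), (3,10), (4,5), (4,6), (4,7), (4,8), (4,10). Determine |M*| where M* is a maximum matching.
4 (matching: (1,10), (2,9), (3,7), (4,8); upper bound min(|L|,|R|) = min(4,6) = 4)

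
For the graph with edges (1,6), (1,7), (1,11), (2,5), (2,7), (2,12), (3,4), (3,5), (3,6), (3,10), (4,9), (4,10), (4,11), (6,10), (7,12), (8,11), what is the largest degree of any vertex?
4 (attained at vertices 3, 4)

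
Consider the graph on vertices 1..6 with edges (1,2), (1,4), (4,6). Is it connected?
No, it has 3 components: {1, 2, 4, 6}, {3}, {5}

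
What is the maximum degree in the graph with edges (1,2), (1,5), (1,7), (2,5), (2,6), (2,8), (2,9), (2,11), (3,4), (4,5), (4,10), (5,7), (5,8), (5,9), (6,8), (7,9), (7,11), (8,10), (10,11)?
6 (attained at vertices 2, 5)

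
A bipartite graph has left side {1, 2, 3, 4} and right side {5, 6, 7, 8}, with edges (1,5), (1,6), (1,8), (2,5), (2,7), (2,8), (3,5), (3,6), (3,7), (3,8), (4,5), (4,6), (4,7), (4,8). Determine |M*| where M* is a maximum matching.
4 (matching: (1,8), (2,7), (3,6), (4,5); upper bound min(|L|,|R|) = min(4,4) = 4)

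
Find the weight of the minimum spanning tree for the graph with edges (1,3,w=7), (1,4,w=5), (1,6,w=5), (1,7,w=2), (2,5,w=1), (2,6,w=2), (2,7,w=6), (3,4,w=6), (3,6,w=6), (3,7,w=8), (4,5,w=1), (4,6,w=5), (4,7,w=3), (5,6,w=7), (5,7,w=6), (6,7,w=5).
15 (MST edges: (1,7,w=2), (2,5,w=1), (2,6,w=2), (3,4,w=6), (4,5,w=1), (4,7,w=3); sum of weights 2 + 1 + 2 + 6 + 1 + 3 = 15)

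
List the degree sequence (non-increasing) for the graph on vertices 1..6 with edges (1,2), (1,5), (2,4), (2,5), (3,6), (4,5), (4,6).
[3, 3, 3, 2, 2, 1] (degrees: deg(1)=2, deg(2)=3, deg(3)=1, deg(4)=3, deg(5)=3, deg(6)=2)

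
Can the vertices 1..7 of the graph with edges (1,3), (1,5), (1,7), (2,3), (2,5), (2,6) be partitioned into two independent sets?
Yes. Partition: {1, 2, 4}, {3, 5, 6, 7}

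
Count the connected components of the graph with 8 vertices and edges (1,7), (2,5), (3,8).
5 (components: {1, 7}, {2, 5}, {3, 8}, {4}, {6})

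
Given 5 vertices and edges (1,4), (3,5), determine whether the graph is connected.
No, it has 3 components: {1, 4}, {2}, {3, 5}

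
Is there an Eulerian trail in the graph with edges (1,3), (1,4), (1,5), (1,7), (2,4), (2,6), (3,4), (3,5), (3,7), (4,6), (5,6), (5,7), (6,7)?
Yes — and in fact it has an Eulerian circuit (the graph is connected and all 7 vertices have even degree)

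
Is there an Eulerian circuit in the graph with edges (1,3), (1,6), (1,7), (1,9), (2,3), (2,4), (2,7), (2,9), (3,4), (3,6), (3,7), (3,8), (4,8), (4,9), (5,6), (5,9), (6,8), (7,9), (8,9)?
Yes (the graph is connected and all 9 vertices have even degree)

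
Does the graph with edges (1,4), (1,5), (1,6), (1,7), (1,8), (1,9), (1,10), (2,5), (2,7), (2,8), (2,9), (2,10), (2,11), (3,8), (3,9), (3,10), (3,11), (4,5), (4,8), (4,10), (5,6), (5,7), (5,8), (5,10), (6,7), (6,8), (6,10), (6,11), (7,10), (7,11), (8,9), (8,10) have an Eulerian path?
Yes (the graph is connected and exactly 2 vertices have odd degree: {1, 5}; any Eulerian path must start and end at those)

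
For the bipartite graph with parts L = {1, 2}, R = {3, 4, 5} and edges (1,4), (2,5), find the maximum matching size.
2 (matching: (1,4), (2,5); upper bound min(|L|,|R|) = min(2,3) = 2)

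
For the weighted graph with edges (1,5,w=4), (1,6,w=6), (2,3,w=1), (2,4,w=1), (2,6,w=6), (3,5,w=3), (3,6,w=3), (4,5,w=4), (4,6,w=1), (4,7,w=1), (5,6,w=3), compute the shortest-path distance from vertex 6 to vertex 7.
2 (path: 6 -> 4 -> 7; weights 1 + 1 = 2)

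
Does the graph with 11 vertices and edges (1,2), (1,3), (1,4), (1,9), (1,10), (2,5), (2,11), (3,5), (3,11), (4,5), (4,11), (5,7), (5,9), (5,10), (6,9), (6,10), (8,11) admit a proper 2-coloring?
Yes. Partition: {1, 5, 6, 11}, {2, 3, 4, 7, 8, 9, 10}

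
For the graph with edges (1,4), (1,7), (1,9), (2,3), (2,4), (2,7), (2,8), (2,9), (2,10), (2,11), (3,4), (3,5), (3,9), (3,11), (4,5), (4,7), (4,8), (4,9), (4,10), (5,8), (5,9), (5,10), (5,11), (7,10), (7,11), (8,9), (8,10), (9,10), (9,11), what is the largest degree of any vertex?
8 (attained at vertices 4, 9)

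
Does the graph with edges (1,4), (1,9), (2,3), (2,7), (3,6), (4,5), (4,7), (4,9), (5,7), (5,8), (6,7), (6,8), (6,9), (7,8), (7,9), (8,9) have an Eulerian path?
Yes (the graph is connected and exactly 2 vertices have odd degree: {5, 9}; any Eulerian path must start and end at those)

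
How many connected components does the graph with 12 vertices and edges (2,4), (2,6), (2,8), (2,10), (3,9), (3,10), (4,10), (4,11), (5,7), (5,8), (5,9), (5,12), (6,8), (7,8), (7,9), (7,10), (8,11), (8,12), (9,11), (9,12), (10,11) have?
2 (components: {1}, {2, 3, 4, 5, 6, 7, 8, 9, 10, 11, 12})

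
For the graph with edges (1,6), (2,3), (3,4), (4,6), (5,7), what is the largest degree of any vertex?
2 (attained at vertices 3, 4, 6)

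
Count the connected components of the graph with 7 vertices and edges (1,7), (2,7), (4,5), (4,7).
3 (components: {1, 2, 4, 5, 7}, {3}, {6})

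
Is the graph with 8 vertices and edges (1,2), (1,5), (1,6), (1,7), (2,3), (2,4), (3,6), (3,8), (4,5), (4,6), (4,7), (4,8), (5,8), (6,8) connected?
Yes (BFS from 1 visits [1, 2, 5, 6, 7, 3, 4, 8] — all 8 vertices reached)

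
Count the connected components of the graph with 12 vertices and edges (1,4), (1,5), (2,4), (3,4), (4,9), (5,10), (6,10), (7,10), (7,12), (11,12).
2 (components: {1, 2, 3, 4, 5, 6, 7, 9, 10, 11, 12}, {8})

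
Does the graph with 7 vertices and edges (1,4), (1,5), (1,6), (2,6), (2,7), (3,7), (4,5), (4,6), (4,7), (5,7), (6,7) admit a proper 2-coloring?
No (odd cycle of length 3: 6 -> 1 -> 4 -> 6)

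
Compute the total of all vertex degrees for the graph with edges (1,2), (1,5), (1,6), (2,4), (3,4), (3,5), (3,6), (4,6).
16 (handshake: sum of degrees = 2|E| = 2 x 8 = 16)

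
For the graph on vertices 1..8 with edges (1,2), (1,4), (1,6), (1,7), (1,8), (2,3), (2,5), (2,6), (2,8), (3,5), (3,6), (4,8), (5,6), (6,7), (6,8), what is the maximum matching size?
4 (matching: (1,4), (2,8), (3,5), (6,7); upper bound floor(n/2) = floor(8/2) = 4)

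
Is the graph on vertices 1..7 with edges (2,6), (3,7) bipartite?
Yes. Partition: {1, 2, 3, 4, 5}, {6, 7}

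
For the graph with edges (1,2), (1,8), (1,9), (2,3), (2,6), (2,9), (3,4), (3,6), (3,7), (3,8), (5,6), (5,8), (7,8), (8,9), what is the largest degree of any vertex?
5 (attained at vertices 3, 8)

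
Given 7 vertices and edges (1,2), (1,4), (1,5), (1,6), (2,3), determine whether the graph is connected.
No, it has 2 components: {1, 2, 3, 4, 5, 6}, {7}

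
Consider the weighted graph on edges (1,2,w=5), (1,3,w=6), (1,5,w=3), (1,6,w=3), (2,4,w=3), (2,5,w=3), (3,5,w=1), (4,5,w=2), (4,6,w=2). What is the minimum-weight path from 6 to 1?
3 (path: 6 -> 1; weights 3 = 3)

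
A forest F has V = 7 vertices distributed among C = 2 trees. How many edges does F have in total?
5 (Each of the 2 component trees on V_i vertices has V_i - 1 edges; summing gives V - C = 7 - 2 = 5)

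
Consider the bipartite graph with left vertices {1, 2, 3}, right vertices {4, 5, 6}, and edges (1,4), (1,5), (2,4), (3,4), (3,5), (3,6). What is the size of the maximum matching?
3 (matching: (1,5), (2,4), (3,6); upper bound min(|L|,|R|) = min(3,3) = 3)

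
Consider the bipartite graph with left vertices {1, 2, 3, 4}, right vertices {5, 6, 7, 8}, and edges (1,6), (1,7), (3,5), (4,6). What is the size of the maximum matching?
3 (matching: (1,7), (3,5), (4,6); upper bound min(|L|,|R|) = min(4,4) = 4)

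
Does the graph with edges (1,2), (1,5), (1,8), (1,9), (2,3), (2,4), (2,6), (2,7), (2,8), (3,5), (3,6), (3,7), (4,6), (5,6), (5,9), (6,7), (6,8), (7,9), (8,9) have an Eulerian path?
Yes — and in fact it has an Eulerian circuit (the graph is connected and all 9 vertices have even degree)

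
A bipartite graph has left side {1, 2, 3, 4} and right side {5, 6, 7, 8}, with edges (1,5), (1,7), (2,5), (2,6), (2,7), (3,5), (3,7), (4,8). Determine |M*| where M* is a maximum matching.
4 (matching: (1,7), (2,6), (3,5), (4,8); upper bound min(|L|,|R|) = min(4,4) = 4)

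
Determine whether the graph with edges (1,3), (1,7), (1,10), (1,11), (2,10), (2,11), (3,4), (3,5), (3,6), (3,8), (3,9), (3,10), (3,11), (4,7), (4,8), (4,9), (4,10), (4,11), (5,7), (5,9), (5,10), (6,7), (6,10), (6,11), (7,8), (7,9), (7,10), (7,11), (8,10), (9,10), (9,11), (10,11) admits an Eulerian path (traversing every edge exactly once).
Yes — and in fact it has an Eulerian circuit (the graph is connected and all 11 vertices have even degree)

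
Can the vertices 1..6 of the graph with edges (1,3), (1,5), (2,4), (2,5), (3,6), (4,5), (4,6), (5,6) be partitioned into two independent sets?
No (odd cycle of length 5: 6 -> 3 -> 1 -> 5 -> 4 -> 6)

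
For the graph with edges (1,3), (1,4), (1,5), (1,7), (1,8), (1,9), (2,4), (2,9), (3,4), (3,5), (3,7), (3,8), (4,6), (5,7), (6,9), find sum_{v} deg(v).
30 (handshake: sum of degrees = 2|E| = 2 x 15 = 30)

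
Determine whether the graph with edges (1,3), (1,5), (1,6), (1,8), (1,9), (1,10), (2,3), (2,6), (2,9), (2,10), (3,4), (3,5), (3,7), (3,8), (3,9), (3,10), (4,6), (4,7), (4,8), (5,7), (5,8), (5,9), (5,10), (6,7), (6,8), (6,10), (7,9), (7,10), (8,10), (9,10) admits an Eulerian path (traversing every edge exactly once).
Yes — and in fact it has an Eulerian circuit (the graph is connected and all 10 vertices have even degree)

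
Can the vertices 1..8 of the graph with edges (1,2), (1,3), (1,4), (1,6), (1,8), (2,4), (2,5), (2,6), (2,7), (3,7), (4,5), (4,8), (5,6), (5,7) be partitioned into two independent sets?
No (odd cycle of length 3: 2 -> 1 -> 4 -> 2)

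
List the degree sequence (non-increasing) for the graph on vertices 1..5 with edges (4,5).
[1, 1, 0, 0, 0] (degrees: deg(1)=0, deg(2)=0, deg(3)=0, deg(4)=1, deg(5)=1)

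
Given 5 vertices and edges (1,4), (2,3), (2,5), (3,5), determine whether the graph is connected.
No, it has 2 components: {1, 4}, {2, 3, 5}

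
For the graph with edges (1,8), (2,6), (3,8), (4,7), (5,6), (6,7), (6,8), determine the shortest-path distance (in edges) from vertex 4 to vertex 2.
3 (path: 4 -> 7 -> 6 -> 2, 3 edges)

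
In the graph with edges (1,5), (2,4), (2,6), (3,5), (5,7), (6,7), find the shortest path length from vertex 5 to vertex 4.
4 (path: 5 -> 7 -> 6 -> 2 -> 4, 4 edges)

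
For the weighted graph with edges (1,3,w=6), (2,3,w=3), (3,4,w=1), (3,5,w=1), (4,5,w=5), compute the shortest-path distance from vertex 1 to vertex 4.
7 (path: 1 -> 3 -> 4; weights 6 + 1 = 7)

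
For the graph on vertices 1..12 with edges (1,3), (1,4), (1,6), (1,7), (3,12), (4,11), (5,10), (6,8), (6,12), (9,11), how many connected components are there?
3 (components: {1, 3, 4, 6, 7, 8, 9, 11, 12}, {2}, {5, 10})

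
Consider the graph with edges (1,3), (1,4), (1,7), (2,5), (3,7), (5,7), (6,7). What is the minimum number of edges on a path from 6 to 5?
2 (path: 6 -> 7 -> 5, 2 edges)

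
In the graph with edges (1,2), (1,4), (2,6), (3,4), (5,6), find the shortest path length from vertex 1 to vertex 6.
2 (path: 1 -> 2 -> 6, 2 edges)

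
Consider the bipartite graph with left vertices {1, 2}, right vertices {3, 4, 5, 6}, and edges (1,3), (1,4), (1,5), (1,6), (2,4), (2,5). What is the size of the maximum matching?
2 (matching: (1,6), (2,5); upper bound min(|L|,|R|) = min(2,4) = 2)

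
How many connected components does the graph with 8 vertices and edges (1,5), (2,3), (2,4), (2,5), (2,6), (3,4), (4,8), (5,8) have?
2 (components: {1, 2, 3, 4, 5, 6, 8}, {7})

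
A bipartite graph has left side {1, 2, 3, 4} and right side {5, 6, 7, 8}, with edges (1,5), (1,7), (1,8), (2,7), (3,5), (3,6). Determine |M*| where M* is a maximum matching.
3 (matching: (1,8), (2,7), (3,6); upper bound min(|L|,|R|) = min(4,4) = 4)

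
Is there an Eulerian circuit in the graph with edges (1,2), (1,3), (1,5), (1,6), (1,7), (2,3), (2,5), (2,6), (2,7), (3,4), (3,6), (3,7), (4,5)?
No (6 vertices have odd degree: {1, 2, 3, 5, 6, 7}; Eulerian circuit requires 0)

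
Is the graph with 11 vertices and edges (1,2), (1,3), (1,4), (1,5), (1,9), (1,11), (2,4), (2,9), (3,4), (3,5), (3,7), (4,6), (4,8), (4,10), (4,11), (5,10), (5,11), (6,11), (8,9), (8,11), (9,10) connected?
Yes (BFS from 1 visits [1, 2, 3, 4, 5, 9, 11, 7, 6, 8, 10] — all 11 vertices reached)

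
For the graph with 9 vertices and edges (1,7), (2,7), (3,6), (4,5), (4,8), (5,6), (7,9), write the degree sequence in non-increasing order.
[3, 2, 2, 2, 1, 1, 1, 1, 1] (degrees: deg(1)=1, deg(2)=1, deg(3)=1, deg(4)=2, deg(5)=2, deg(6)=2, deg(7)=3, deg(8)=1, deg(9)=1)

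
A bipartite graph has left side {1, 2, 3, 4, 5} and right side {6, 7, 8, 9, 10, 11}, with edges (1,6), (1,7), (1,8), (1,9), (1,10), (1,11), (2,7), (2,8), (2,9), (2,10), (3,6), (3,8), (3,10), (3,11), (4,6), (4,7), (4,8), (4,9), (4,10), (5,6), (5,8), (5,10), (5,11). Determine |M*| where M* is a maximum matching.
5 (matching: (1,11), (2,7), (3,8), (4,9), (5,10); upper bound min(|L|,|R|) = min(5,6) = 5)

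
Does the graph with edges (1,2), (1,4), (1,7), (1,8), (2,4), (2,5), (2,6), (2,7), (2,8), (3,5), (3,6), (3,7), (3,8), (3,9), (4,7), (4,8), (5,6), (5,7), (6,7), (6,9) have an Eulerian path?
Yes (the graph is connected and exactly 2 vertices have odd degree: {3, 6}; any Eulerian path must start and end at those)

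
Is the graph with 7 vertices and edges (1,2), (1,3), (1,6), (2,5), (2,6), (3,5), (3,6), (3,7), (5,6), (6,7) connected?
No, it has 2 components: {1, 2, 3, 5, 6, 7}, {4}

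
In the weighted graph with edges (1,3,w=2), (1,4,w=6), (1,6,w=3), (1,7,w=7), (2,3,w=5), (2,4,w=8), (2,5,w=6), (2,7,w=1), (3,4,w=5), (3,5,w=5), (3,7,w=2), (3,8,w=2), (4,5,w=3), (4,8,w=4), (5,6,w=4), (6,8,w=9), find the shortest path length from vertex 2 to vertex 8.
5 (path: 2 -> 7 -> 3 -> 8; weights 1 + 2 + 2 = 5)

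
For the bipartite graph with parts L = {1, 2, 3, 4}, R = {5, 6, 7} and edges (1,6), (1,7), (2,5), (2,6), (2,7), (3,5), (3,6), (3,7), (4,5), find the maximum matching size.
3 (matching: (1,7), (2,6), (3,5); upper bound min(|L|,|R|) = min(4,3) = 3)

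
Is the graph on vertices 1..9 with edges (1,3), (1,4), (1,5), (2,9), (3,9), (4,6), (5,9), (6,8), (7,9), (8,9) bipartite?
Yes. Partition: {1, 6, 9}, {2, 3, 4, 5, 7, 8}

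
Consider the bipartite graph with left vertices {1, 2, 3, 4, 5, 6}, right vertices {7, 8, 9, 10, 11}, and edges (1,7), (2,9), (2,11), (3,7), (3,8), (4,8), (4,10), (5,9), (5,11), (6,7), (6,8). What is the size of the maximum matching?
5 (matching: (1,7), (2,11), (3,8), (4,10), (5,9); upper bound min(|L|,|R|) = min(6,5) = 5)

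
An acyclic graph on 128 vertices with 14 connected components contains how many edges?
114 (Each of the 14 component trees on V_i vertices has V_i - 1 edges; summing gives V - C = 128 - 14 = 114)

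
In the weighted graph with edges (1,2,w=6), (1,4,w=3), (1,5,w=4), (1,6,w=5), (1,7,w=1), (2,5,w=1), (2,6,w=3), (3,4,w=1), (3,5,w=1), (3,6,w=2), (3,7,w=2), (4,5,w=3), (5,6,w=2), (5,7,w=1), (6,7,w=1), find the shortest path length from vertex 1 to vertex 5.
2 (path: 1 -> 7 -> 5; weights 1 + 1 = 2)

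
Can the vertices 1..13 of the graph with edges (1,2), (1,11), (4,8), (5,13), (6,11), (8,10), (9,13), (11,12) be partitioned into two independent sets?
Yes. Partition: {1, 3, 4, 5, 6, 7, 9, 10, 12}, {2, 8, 11, 13}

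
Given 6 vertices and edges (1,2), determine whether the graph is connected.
No, it has 5 components: {1, 2}, {3}, {4}, {5}, {6}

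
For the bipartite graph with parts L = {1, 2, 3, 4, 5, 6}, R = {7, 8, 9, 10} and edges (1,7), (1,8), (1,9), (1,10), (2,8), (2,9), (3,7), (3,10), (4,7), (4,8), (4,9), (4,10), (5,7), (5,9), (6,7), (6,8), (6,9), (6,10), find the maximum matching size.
4 (matching: (1,10), (2,9), (3,7), (4,8); upper bound min(|L|,|R|) = min(6,4) = 4)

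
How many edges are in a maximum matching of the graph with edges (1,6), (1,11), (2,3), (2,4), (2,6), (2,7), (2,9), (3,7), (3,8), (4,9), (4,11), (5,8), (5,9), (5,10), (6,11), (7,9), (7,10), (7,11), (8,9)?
5 (matching: (1,11), (2,6), (3,8), (5,9), (7,10); upper bound floor(n/2) = floor(11/2) = 5)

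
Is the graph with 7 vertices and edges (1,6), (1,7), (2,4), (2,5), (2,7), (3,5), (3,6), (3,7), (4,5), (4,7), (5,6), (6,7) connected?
Yes (BFS from 1 visits [1, 6, 7, 3, 5, 2, 4] — all 7 vertices reached)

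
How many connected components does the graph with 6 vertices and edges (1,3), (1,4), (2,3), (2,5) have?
2 (components: {1, 2, 3, 4, 5}, {6})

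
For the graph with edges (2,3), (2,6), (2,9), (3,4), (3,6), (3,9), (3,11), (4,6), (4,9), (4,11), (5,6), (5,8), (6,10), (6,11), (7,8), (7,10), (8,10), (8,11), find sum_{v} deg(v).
36 (handshake: sum of degrees = 2|E| = 2 x 18 = 36)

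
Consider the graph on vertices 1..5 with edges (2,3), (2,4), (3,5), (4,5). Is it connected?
No, it has 2 components: {1}, {2, 3, 4, 5}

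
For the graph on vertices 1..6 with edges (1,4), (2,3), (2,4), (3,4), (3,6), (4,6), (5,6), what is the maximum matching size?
3 (matching: (1,4), (2,3), (5,6); upper bound floor(n/2) = floor(6/2) = 3)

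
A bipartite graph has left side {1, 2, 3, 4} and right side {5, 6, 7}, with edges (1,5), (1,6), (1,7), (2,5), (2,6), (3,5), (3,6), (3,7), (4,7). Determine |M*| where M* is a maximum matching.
3 (matching: (1,7), (2,6), (3,5); upper bound min(|L|,|R|) = min(4,3) = 3)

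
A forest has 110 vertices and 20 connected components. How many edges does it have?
90 (Each of the 20 component trees on V_i vertices has V_i - 1 edges; summing gives V - C = 110 - 20 = 90)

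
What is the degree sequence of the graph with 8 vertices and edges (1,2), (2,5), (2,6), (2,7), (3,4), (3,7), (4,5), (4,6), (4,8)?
[4, 4, 2, 2, 2, 2, 1, 1] (degrees: deg(1)=1, deg(2)=4, deg(3)=2, deg(4)=4, deg(5)=2, deg(6)=2, deg(7)=2, deg(8)=1)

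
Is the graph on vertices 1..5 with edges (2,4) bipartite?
Yes. Partition: {1, 2, 3, 5}, {4}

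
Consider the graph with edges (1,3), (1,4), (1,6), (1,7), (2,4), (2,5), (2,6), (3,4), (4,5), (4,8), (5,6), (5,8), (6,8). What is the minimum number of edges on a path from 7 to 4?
2 (path: 7 -> 1 -> 4, 2 edges)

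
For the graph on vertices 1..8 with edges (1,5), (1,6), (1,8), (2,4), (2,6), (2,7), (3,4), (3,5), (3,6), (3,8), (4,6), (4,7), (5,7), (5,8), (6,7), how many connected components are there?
1 (components: {1, 2, 3, 4, 5, 6, 7, 8})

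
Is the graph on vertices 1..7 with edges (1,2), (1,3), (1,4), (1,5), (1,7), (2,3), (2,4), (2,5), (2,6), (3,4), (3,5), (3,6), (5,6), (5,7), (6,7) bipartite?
No (odd cycle of length 3: 2 -> 1 -> 5 -> 2)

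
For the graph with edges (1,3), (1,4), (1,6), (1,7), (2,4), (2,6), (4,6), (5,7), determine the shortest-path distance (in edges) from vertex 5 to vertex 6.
3 (path: 5 -> 7 -> 1 -> 6, 3 edges)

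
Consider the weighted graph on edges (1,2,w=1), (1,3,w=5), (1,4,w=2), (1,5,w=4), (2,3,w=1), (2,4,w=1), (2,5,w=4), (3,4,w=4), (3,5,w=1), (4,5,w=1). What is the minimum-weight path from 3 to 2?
1 (path: 3 -> 2; weights 1 = 1)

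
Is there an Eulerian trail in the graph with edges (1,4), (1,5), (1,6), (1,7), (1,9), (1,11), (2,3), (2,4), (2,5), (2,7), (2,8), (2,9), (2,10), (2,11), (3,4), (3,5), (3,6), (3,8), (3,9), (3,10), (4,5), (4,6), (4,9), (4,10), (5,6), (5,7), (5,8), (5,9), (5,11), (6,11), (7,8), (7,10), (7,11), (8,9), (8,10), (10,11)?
No (4 vertices have odd degree: {3, 4, 5, 6}; Eulerian path requires 0 or 2)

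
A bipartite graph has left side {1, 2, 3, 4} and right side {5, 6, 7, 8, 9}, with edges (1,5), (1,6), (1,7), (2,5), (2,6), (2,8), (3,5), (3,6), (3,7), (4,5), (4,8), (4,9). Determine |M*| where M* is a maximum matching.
4 (matching: (1,7), (2,8), (3,6), (4,9); upper bound min(|L|,|R|) = min(4,5) = 4)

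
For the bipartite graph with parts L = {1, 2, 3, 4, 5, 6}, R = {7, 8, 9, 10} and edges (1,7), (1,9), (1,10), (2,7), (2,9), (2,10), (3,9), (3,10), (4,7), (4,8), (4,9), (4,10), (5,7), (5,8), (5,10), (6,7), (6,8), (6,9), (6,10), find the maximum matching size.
4 (matching: (1,10), (2,9), (4,8), (5,7); upper bound min(|L|,|R|) = min(6,4) = 4)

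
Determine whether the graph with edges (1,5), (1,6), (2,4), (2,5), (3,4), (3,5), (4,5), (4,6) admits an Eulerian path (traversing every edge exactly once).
Yes — and in fact it has an Eulerian circuit (the graph is connected and all 6 vertices have even degree)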